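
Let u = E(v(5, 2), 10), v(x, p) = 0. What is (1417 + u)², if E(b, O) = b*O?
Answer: 2007889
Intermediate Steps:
E(b, O) = O*b
u = 0 (u = 10*0 = 0)
(1417 + u)² = (1417 + 0)² = 1417² = 2007889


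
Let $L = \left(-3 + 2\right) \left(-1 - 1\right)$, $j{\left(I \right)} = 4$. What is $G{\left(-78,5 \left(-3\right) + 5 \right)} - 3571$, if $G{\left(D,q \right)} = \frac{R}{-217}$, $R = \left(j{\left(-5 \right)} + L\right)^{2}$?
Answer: $- \frac{774943}{217} \approx -3571.2$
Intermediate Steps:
$L = 2$ ($L = \left(-1\right) \left(-2\right) = 2$)
$R = 36$ ($R = \left(4 + 2\right)^{2} = 6^{2} = 36$)
$G{\left(D,q \right)} = - \frac{36}{217}$ ($G{\left(D,q \right)} = \frac{36}{-217} = 36 \left(- \frac{1}{217}\right) = - \frac{36}{217}$)
$G{\left(-78,5 \left(-3\right) + 5 \right)} - 3571 = - \frac{36}{217} - 3571 = - \frac{774943}{217}$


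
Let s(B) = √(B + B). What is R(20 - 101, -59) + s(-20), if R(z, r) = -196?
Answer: -196 + 2*I*√10 ≈ -196.0 + 6.3246*I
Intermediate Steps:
s(B) = √2*√B (s(B) = √(2*B) = √2*√B)
R(20 - 101, -59) + s(-20) = -196 + √2*√(-20) = -196 + √2*(2*I*√5) = -196 + 2*I*√10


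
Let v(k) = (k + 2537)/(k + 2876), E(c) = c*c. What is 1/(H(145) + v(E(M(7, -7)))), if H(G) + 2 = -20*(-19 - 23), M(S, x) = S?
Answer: 975/817912 ≈ 0.0011921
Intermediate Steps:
E(c) = c²
H(G) = 838 (H(G) = -2 - 20*(-19 - 23) = -2 - 20*(-42) = -2 + 840 = 838)
v(k) = (2537 + k)/(2876 + k)
1/(H(145) + v(E(M(7, -7)))) = 1/(838 + (2537 + 7²)/(2876 + 7²)) = 1/(838 + (2537 + 49)/(2876 + 49)) = 1/(838 + 2586/2925) = 1/(838 + (1/2925)*2586) = 1/(838 + 862/975) = 1/(817912/975) = 975/817912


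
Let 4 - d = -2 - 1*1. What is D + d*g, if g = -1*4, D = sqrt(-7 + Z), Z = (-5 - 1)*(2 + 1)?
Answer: -28 + 5*I ≈ -28.0 + 5.0*I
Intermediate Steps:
Z = -18 (Z = -6*3 = -18)
D = 5*I (D = sqrt(-7 - 18) = sqrt(-25) = 5*I ≈ 5.0*I)
g = -4
d = 7 (d = 4 - (-2 - 1*1) = 4 - (-2 - 1) = 4 - 1*(-3) = 4 + 3 = 7)
D + d*g = 5*I + 7*(-4) = 5*I - 28 = -28 + 5*I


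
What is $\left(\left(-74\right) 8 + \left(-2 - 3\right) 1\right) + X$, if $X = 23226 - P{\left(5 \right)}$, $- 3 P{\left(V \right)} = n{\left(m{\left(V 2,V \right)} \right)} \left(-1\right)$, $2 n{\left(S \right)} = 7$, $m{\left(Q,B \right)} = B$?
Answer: $\frac{135767}{6} \approx 22628.0$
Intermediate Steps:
$n{\left(S \right)} = \frac{7}{2}$ ($n{\left(S \right)} = \frac{1}{2} \cdot 7 = \frac{7}{2}$)
$P{\left(V \right)} = \frac{7}{6}$ ($P{\left(V \right)} = - \frac{\frac{7}{2} \left(-1\right)}{3} = \left(- \frac{1}{3}\right) \left(- \frac{7}{2}\right) = \frac{7}{6}$)
$X = \frac{139349}{6}$ ($X = 23226 - \frac{7}{6} = \frac{139349}{6} \approx 23225.0$)
$\left(\left(-74\right) 8 + \left(-2 - 3\right) 1\right) + X = \left(\left(-74\right) 8 + \left(-2 - 3\right) 1\right) + \frac{139349}{6} = \left(-592 - 5\right) + \frac{139349}{6} = -597 + \frac{139349}{6} = \frac{135767}{6}$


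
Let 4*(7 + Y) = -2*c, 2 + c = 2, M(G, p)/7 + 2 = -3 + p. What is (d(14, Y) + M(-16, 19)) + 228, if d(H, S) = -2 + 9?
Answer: 333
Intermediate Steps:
M(G, p) = -35 + 7*p (M(G, p) = -14 + 7*(-3 + p) = -14 + (-21 + 7*p) = -35 + 7*p)
c = 0 (c = -2 + 2 = 0)
Y = -7 (Y = -7 + (-2*0)/4 = -7 + (1/4)*0 = -7 + 0 = -7)
d(H, S) = 7
(d(14, Y) + M(-16, 19)) + 228 = (7 + (-35 + 7*19)) + 228 = (7 + (-35 + 133)) + 228 = (7 + 98) + 228 = 105 + 228 = 333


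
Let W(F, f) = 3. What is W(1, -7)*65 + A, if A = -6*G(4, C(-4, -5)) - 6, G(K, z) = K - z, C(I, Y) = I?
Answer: 141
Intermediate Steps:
A = -54 (A = -6*(4 - 1*(-4)) - 6 = -6*(4 + 4) - 6 = -6*8 - 6 = -48 - 6 = -54)
W(1, -7)*65 + A = 3*65 - 54 = 195 - 54 = 141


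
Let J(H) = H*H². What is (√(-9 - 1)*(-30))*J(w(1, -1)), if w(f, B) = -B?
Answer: -30*I*√10 ≈ -94.868*I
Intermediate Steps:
J(H) = H³
(√(-9 - 1)*(-30))*J(w(1, -1)) = (√(-9 - 1)*(-30))*(-1*(-1))³ = (√(-10)*(-30))*1³ = ((I*√10)*(-30))*1 = -30*I*√10*1 = -30*I*√10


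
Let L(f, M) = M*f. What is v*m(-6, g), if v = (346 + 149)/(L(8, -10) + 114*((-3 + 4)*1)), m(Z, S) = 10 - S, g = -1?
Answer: 5445/34 ≈ 160.15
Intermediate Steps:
v = 495/34 (v = (346 + 149)/(-10*8 + 114*((-3 + 4)*1)) = 495/(-80 + 114*(1*1)) = 495/(-80 + 114*1) = 495/(-80 + 114) = 495/34 ≈ 14.559)
v*m(-6, g) = 495*(10 - 1*(-1))/34 = 495*(10 + 1)/34 = (495/34)*11 = 5445/34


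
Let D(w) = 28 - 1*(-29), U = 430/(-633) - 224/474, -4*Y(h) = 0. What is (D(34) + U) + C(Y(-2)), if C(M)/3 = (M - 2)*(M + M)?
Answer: 2792797/50007 ≈ 55.848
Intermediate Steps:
Y(h) = 0 (Y(h) = -¼*0 = 0)
U = -57602/50007 (U = 430*(-1/633) - 224*1/474 = -430/633 - 112/237 = -57602/50007 ≈ -1.1519)
C(M) = 6*M*(-2 + M) (C(M) = 3*((M - 2)*(M + M)) = 3*((-2 + M)*(2*M)) = 3*(2*M*(-2 + M)) = 6*M*(-2 + M))
D(w) = 57 (D(w) = 28 + 29 = 57)
(D(34) + U) + C(Y(-2)) = (57 - 57602/50007) + 6*0*(-2 + 0) = 2792797/50007 + 6*0*(-2) = 2792797/50007 + 0 = 2792797/50007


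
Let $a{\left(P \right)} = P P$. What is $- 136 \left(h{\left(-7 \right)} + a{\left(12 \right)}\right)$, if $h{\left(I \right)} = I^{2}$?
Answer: $-26248$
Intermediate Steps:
$a{\left(P \right)} = P^{2}$
$- 136 \left(h{\left(-7 \right)} + a{\left(12 \right)}\right) = - 136 \left(\left(-7\right)^{2} + 12^{2}\right) = - 136 \left(49 + 144\right) = \left(-136\right) 193 = -26248$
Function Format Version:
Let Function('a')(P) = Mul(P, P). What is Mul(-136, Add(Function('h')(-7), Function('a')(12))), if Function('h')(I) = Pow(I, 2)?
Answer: -26248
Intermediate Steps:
Function('a')(P) = Pow(P, 2)
Mul(-136, Add(Function('h')(-7), Function('a')(12))) = Mul(-136, Add(Pow(-7, 2), Pow(12, 2))) = Mul(-136, Add(49, 144)) = Mul(-136, 193) = -26248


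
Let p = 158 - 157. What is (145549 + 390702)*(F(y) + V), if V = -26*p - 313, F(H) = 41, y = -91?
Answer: -159802798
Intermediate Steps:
p = 1
V = -339 (V = -26*1 - 313 = -26 - 313 = -339)
(145549 + 390702)*(F(y) + V) = (145549 + 390702)*(41 - 339) = 536251*(-298) = -159802798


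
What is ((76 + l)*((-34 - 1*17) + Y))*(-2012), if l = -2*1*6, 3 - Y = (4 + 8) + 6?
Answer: 8498688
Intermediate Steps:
Y = -15 (Y = 3 - ((4 + 8) + 6) = 3 - (12 + 6) = 3 - 1*18 = 3 - 18 = -15)
l = -12 (l = -2*6 = -12)
((76 + l)*((-34 - 1*17) + Y))*(-2012) = ((76 - 12)*((-34 - 1*17) - 15))*(-2012) = (64*((-34 - 17) - 15))*(-2012) = (64*(-51 - 15))*(-2012) = (64*(-66))*(-2012) = -4224*(-2012) = 8498688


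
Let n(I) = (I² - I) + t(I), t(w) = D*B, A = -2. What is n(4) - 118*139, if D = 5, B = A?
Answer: -16400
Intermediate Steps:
B = -2
t(w) = -10 (t(w) = 5*(-2) = -10)
n(I) = -10 + I² - I (n(I) = (I² - I) - 10 = -10 + I² - I)
n(4) - 118*139 = (-10 + 4² - 1*4) - 118*139 = (-10 + 16 - 4) - 16402 = 2 - 16402 = -16400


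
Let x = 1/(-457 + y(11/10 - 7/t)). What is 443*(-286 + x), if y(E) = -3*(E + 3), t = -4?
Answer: -1202499578/9491 ≈ -1.2670e+5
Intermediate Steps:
y(E) = -9 - 3*E (y(E) = -3*(3 + E) = -9 - 3*E)
x = -20/9491 (x = 1/(-457 + (-9 - 3*(11/10 - 7/(-4)))) = 1/(-457 + (-9 - 3*(11*(⅒) - 7*(-¼)))) = 1/(-457 + (-9 - 3*(11/10 + 7/4))) = 1/(-457 + (-9 - 3*57/20)) = 1/(-457 + (-9 - 171/20)) = 1/(-457 - 351/20) = 1/(-9491/20) = -20/9491 ≈ -0.0021073)
443*(-286 + x) = 443*(-286 - 20/9491) = 443*(-2714446/9491) = -1202499578/9491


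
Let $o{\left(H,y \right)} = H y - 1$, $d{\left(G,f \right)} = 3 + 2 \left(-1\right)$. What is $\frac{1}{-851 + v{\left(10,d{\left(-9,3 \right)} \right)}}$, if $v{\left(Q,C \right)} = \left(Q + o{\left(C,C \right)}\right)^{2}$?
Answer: $- \frac{1}{751} \approx -0.0013316$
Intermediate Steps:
$d{\left(G,f \right)} = 1$ ($d{\left(G,f \right)} = 3 - 2 = 1$)
$o{\left(H,y \right)} = -1 + H y$
$v{\left(Q,C \right)} = \left(-1 + Q + C^{2}\right)^{2}$ ($v{\left(Q,C \right)} = \left(Q + \left(-1 + C C\right)\right)^{2} = \left(Q + \left(-1 + C^{2}\right)\right)^{2} = \left(-1 + Q + C^{2}\right)^{2}$)
$\frac{1}{-851 + v{\left(10,d{\left(-9,3 \right)} \right)}} = \frac{1}{-851 + \left(-1 + 10 + 1^{2}\right)^{2}} = \frac{1}{-851 + \left(-1 + 10 + 1\right)^{2}} = \frac{1}{-851 + 10^{2}} = \frac{1}{-851 + 100} = \frac{1}{-751} = - \frac{1}{751}$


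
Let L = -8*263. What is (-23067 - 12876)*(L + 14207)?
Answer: -435018129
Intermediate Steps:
L = -2104
(-23067 - 12876)*(L + 14207) = (-23067 - 12876)*(-2104 + 14207) = -35943*12103 = -435018129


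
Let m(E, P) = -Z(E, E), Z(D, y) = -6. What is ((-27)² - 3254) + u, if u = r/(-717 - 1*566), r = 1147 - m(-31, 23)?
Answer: -3240716/1283 ≈ -2525.9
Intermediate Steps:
m(E, P) = 6 (m(E, P) = -1*(-6) = 6)
r = 1141 (r = 1147 - 1*6 = 1147 - 6 = 1141)
u = -1141/1283 (u = 1141/(-717 - 1*566) = 1141/(-717 - 566) = 1141/(-1283) = 1141*(-1/1283) = -1141/1283 ≈ -0.88932)
((-27)² - 3254) + u = ((-27)² - 3254) - 1141/1283 = (729 - 3254) - 1141/1283 = -2525 - 1141/1283 = -3240716/1283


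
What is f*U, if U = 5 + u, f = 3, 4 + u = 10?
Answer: 33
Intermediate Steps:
u = 6 (u = -4 + 10 = 6)
U = 11 (U = 5 + 6 = 11)
f*U = 3*11 = 33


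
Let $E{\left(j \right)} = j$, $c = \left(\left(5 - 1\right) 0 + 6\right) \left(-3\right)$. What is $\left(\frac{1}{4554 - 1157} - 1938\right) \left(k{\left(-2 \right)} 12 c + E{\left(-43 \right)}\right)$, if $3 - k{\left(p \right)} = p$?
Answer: $\frac{7393141355}{3397} \approx 2.1764 \cdot 10^{6}$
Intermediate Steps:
$k{\left(p \right)} = 3 - p$
$c = -18$ ($c = \left(4 \cdot 0 + 6\right) \left(-3\right) = \left(0 + 6\right) \left(-3\right) = 6 \left(-3\right) = -18$)
$\left(\frac{1}{4554 - 1157} - 1938\right) \left(k{\left(-2 \right)} 12 c + E{\left(-43 \right)}\right) = \left(\frac{1}{4554 - 1157} - 1938\right) \left(\left(3 - -2\right) 12 \left(-18\right) - 43\right) = \left(\frac{1}{3397} - 1938\right) \left(\left(3 + 2\right) 12 \left(-18\right) - 43\right) = \left(\frac{1}{3397} - 1938\right) \left(5 \cdot 12 \left(-18\right) - 43\right) = - \frac{6583385 \left(60 \left(-18\right) - 43\right)}{3397} = - \frac{6583385 \left(-1080 - 43\right)}{3397} = \left(- \frac{6583385}{3397}\right) \left(-1123\right) = \frac{7393141355}{3397}$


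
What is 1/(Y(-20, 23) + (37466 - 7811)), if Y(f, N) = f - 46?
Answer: 1/29589 ≈ 3.3796e-5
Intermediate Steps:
Y(f, N) = -46 + f
1/(Y(-20, 23) + (37466 - 7811)) = 1/((-46 - 20) + (37466 - 7811)) = 1/(-66 + 29655) = 1/29589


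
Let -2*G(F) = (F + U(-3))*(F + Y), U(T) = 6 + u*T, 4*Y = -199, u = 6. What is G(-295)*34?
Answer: -7197001/4 ≈ -1.7993e+6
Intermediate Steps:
Y = -199/4 (Y = (1/4)*(-199) = -199/4 ≈ -49.750)
U(T) = 6 + 6*T
G(F) = -(-12 + F)*(-199/4 + F)/2 (G(F) = -(F + (6 + 6*(-3)))*(F - 199/4)/2 = -(F + (6 - 18))*(-199/4 + F)/2 = -(F - 12)*(-199/4 + F)/2 = -(-12 + F)*(-199/4 + F)/2)
G(-295)*34 = (-597/2 - 1/2*(-295)**2 + (247/8)*(-295))*34 = (-597/2 - 1/2*87025 - 72865/8)*34 = (-597/2 - 87025/2 - 72865/8)*34 = -423353/8*34 = -7197001/4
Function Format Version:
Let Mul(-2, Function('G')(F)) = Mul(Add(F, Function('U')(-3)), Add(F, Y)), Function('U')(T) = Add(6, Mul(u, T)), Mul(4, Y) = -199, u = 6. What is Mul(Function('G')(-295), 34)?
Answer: Rational(-7197001, 4) ≈ -1.7993e+6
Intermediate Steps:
Y = Rational(-199, 4) (Y = Mul(Rational(1, 4), -199) = Rational(-199, 4) ≈ -49.750)
Function('U')(T) = Add(6, Mul(6, T))
Function('G')(F) = Mul(Rational(-1, 2), Add(-12, F), Add(Rational(-199, 4), F)) (Function('G')(F) = Mul(Rational(-1, 2), Mul(Add(F, Add(6, Mul(6, -3))), Add(F, Rational(-199, 4)))) = Mul(Rational(-1, 2), Mul(Add(F, Add(6, -18)), Add(Rational(-199, 4), F))) = Mul(Rational(-1, 2), Mul(Add(F, -12), Add(Rational(-199, 4), F))) = Mul(Rational(-1, 2), Mul(Add(-12, F), Add(Rational(-199, 4), F))) = Mul(Rational(-1, 2), Add(-12, F), Add(Rational(-199, 4), F)))
Mul(Function('G')(-295), 34) = Mul(Add(Rational(-597, 2), Mul(Rational(-1, 2), Pow(-295, 2)), Mul(Rational(247, 8), -295)), 34) = Mul(Add(Rational(-597, 2), Mul(Rational(-1, 2), 87025), Rational(-72865, 8)), 34) = Mul(Add(Rational(-597, 2), Rational(-87025, 2), Rational(-72865, 8)), 34) = Mul(Rational(-423353, 8), 34) = Rational(-7197001, 4)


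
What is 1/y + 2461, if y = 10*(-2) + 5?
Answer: 36914/15 ≈ 2460.9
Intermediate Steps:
y = -15 (y = -20 + 5 = -15)
1/y + 2461 = 1/(-15) + 2461 = -1/15 + 2461 = 36914/15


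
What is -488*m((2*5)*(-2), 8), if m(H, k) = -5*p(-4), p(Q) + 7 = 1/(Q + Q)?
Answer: -17385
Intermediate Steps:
p(Q) = -7 + 1/(2*Q) (p(Q) = -7 + 1/(Q + Q) = -7 + 1/(2*Q))
m(H, k) = 285/8 (m(H, k) = -5*(-7 + (1/2)/(-4)) = -5*(-7 + (1/2)*(-1/4)) = -5*(-7 - 1/8) = -5*(-57/8) = 285/8)
-488*m((2*5)*(-2), 8) = -488*285/8 = -17385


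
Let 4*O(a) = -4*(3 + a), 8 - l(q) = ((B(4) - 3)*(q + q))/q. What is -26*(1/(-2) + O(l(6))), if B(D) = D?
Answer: 247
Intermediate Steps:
l(q) = 6 (l(q) = 8 - (4 - 3)*(q + q)/q = 8 - 1*(2*q)/q = 8 - 2*q/q = 8 - 1*2 = 8 - 2 = 6)
O(a) = -3 - a (O(a) = (-4*(3 + a))/4 = (-12 - 4*a)/4 = -3 - a)
-26*(1/(-2) + O(l(6))) = -26*(1/(-2) + (-3 - 1*6)) = -26*(-½ + (-3 - 6)) = -26*(-½ - 9) = -26*(-19/2) = 247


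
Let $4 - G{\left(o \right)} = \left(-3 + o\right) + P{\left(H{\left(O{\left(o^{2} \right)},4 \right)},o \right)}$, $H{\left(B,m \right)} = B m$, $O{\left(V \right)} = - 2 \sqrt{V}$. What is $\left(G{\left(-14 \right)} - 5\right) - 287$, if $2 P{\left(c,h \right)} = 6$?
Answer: $-274$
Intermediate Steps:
$P{\left(c,h \right)} = 3$ ($P{\left(c,h \right)} = \frac{1}{2} \cdot 6 = 3$)
$G{\left(o \right)} = 4 - o$ ($G{\left(o \right)} = 4 - \left(\left(-3 + o\right) + 3\right) = 4 - o$)
$\left(G{\left(-14 \right)} - 5\right) - 287 = \left(\left(4 - -14\right) - 5\right) - 287 = \left(\left(4 + 14\right) - 5\right) - 287 = \left(18 - 5\right) - 287 = 13 - 287 = -274$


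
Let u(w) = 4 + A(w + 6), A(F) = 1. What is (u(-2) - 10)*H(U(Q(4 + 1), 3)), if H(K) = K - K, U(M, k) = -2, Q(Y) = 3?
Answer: 0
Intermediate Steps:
H(K) = 0
u(w) = 5 (u(w) = 4 + 1 = 5)
(u(-2) - 10)*H(U(Q(4 + 1), 3)) = (5 - 10)*0 = -5*0 = 0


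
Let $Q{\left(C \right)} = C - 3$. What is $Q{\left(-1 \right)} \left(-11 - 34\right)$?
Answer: $180$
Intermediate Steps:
$Q{\left(C \right)} = -3 + C$ ($Q{\left(C \right)} = C - 3 = -3 + C$)
$Q{\left(-1 \right)} \left(-11 - 34\right) = \left(-3 - 1\right) \left(-11 - 34\right) = - 4 \left(-11 - 34\right) = \left(-4\right) \left(-45\right) = 180$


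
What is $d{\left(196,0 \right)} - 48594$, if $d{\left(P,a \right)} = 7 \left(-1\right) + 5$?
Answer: $-48596$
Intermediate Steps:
$d{\left(P,a \right)} = -2$ ($d{\left(P,a \right)} = -7 + 5 = -2$)
$d{\left(196,0 \right)} - 48594 = -2 - 48594 = -48596$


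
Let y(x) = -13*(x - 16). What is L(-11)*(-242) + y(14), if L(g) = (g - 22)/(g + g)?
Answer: -337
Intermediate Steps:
y(x) = 208 - 13*x (y(x) = -13*(-16 + x) = 208 - 13*x)
L(g) = (-22 + g)/(2*g) (L(g) = (-22 + g)/((2*g)) = (-22 + g)*(1/(2*g)) = (-22 + g)/(2*g))
L(-11)*(-242) + y(14) = ((1/2)*(-22 - 11)/(-11))*(-242) + (208 - 13*14) = ((1/2)*(-1/11)*(-33))*(-242) + (208 - 182) = (3/2)*(-242) + 26 = -363 + 26 = -337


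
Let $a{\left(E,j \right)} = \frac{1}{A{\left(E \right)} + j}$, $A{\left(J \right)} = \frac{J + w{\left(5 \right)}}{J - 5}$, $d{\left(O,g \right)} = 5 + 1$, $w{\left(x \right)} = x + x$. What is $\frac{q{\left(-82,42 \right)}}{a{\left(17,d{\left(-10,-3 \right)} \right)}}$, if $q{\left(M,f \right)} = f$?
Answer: $\frac{693}{2} \approx 346.5$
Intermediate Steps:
$w{\left(x \right)} = 2 x$
$d{\left(O,g \right)} = 6$
$A{\left(J \right)} = \frac{10 + J}{-5 + J}$ ($A{\left(J \right)} = \frac{J + 2 \cdot 5}{J - 5} = \frac{J + 10}{-5 + J} = \frac{10 + J}{-5 + J}$)
$a{\left(E,j \right)} = \frac{1}{j + \frac{10 + E}{-5 + E}}$ ($a{\left(E,j \right)} = \frac{1}{\frac{10 + E}{-5 + E} + j} = \frac{1}{j + \frac{10 + E}{-5 + E}}$)
$\frac{q{\left(-82,42 \right)}}{a{\left(17,d{\left(-10,-3 \right)} \right)}} = \frac{42}{\frac{1}{10 + 17 + 6 \left(-5 + 17\right)} \left(-5 + 17\right)} = \frac{42}{\frac{1}{10 + 17 + 6 \cdot 12} \cdot 12} = \frac{42}{\frac{1}{10 + 17 + 72} \cdot 12} = \frac{42}{\frac{1}{99} \cdot 12} = \frac{42}{\frac{4}{33}} = 42 \cdot \frac{33}{4} = \frac{693}{2}$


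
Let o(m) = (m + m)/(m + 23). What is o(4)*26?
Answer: 208/27 ≈ 7.7037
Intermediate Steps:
o(m) = 2*m/(23 + m) (o(m) = (2*m)/(23 + m) = 2*m/(23 + m))
o(4)*26 = (2*4/(23 + 4))*26 = (2*4/27)*26 = (2*4*(1/27))*26 = (8/27)*26 = 208/27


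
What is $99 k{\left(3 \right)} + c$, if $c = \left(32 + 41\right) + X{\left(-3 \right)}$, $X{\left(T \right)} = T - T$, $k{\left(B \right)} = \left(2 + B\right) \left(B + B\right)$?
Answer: $3043$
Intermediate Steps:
$k{\left(B \right)} = 2 B \left(2 + B\right)$ ($k{\left(B \right)} = \left(2 + B\right) 2 B = 2 B \left(2 + B\right)$)
$X{\left(T \right)} = 0$
$c = 73$ ($c = \left(32 + 41\right) + 0 = 73 + 0 = 73$)
$99 k{\left(3 \right)} + c = 99 \cdot 2 \cdot 3 \left(2 + 3\right) + 73 = 99 \cdot 2 \cdot 3 \cdot 5 + 73 = 99 \cdot 30 + 73 = 2970 + 73 = 3043$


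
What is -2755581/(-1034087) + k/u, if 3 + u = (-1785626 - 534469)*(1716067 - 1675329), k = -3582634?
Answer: 260450281530055811/97737798031461831 ≈ 2.6648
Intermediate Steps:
u = -94516030113 (u = -3 + (-1785626 - 534469)*(1716067 - 1675329) = -3 - 2320095*40738 = -3 - 94516030110 = -94516030113)
-2755581/(-1034087) + k/u = -2755581/(-1034087) - 3582634/(-94516030113) = -2755581*(-1/1034087) - 3582634*(-1/94516030113) = 2755581/1034087 + 3582634/94516030113 = 260450281530055811/97737798031461831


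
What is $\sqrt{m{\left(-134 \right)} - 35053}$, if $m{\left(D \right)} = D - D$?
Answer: $i \sqrt{35053} \approx 187.22 i$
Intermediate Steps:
$m{\left(D \right)} = 0$
$\sqrt{m{\left(-134 \right)} - 35053} = \sqrt{0 - 35053} = \sqrt{-35053} = i \sqrt{35053}$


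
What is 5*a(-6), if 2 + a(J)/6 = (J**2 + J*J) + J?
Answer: 1920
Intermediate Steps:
a(J) = -12 + 6*J + 12*J**2 (a(J) = -12 + 6*((J**2 + J*J) + J) = -12 + 6*((J**2 + J**2) + J) = -12 + 6*(2*J**2 + J) = -12 + 6*(J + 2*J**2) = -12 + (6*J + 12*J**2) = -12 + 6*J + 12*J**2)
5*a(-6) = 5*(-12 + 6*(-6) + 12*(-6)**2) = 5*(-12 - 36 + 12*36) = 5*(-12 - 36 + 432) = 5*384 = 1920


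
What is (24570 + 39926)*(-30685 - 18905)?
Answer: -3198356640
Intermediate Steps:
(24570 + 39926)*(-30685 - 18905) = 64496*(-49590) = -3198356640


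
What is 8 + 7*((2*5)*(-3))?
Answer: -202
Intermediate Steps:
8 + 7*((2*5)*(-3)) = 8 + 7*(10*(-3)) = 8 + 7*(-30) = 8 - 210 = -202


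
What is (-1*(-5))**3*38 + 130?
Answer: 4880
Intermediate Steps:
(-1*(-5))**3*38 + 130 = 5**3*38 + 130 = 125*38 + 130 = 4750 + 130 = 4880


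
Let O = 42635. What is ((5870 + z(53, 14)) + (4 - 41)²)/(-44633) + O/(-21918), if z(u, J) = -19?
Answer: -2061175915/978266094 ≈ -2.1070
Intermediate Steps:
((5870 + z(53, 14)) + (4 - 41)²)/(-44633) + O/(-21918) = ((5870 - 19) + (4 - 41)²)/(-44633) + 42635/(-21918) = (5851 + (-37)²)*(-1/44633) + 42635*(-1/21918) = (5851 + 1369)*(-1/44633) - 42635/21918 = 7220*(-1/44633) - 42635/21918 = -7220/44633 - 42635/21918 = -2061175915/978266094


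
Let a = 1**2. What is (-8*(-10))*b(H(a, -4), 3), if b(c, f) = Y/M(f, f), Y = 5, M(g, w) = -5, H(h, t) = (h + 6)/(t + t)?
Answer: -80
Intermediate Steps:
a = 1
H(h, t) = (6 + h)/(2*t) (H(h, t) = (6 + h)/((2*t)) = (6 + h)*(1/(2*t)) = (6 + h)/(2*t))
b(c, f) = -1 (b(c, f) = 5/(-5) = 5*(-1/5) = -1)
(-8*(-10))*b(H(a, -4), 3) = -8*(-10)*(-1) = 80*(-1) = -80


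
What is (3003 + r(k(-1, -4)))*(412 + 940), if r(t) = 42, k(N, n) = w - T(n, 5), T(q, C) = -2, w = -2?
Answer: 4116840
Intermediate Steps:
k(N, n) = 0 (k(N, n) = -2 - 1*(-2) = -2 + 2 = 0)
(3003 + r(k(-1, -4)))*(412 + 940) = (3003 + 42)*(412 + 940) = 3045*1352 = 4116840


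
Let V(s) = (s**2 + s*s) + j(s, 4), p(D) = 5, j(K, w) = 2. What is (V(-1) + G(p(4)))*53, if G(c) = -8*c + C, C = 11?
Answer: -1325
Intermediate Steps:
V(s) = 2 + 2*s**2 (V(s) = (s**2 + s*s) + 2 = (s**2 + s**2) + 2 = 2*s**2 + 2 = 2 + 2*s**2)
G(c) = 11 - 8*c (G(c) = -8*c + 11 = 11 - 8*c)
(V(-1) + G(p(4)))*53 = ((2 + 2*(-1)**2) + (11 - 8*5))*53 = ((2 + 2*1) + (11 - 40))*53 = ((2 + 2) - 29)*53 = (4 - 29)*53 = -25*53 = -1325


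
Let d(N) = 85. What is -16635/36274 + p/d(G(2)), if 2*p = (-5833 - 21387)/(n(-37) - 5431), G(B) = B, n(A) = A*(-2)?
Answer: -1416194987/3303436906 ≈ -0.42870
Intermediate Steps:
n(A) = -2*A
p = 13610/5357 (p = ((-5833 - 21387)/(-2*(-37) - 5431))/2 = (-27220/(74 - 5431))/2 = (-27220/(-5357))/2 = (-27220*(-1/5357))/2 = (½)*(27220/5357) = 13610/5357 ≈ 2.5406)
-16635/36274 + p/d(G(2)) = -16635/36274 + (13610/5357)/85 = -16635*1/36274 + (13610/5357)*(1/85) = -16635/36274 + 2722/91069 = -1416194987/3303436906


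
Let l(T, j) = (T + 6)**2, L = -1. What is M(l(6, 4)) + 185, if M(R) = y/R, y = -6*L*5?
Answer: 4445/24 ≈ 185.21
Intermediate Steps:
l(T, j) = (6 + T)**2
y = 30 (y = -(-6)*5 = -6*(-5) = 30)
M(R) = 30/R
M(l(6, 4)) + 185 = 30/((6 + 6)**2) + 185 = 30/(12**2) + 185 = 30/144 + 185 = 30*(1/144) + 185 = 5/24 + 185 = 4445/24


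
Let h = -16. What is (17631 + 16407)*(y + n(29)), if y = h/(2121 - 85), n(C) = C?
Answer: 502298766/509 ≈ 9.8683e+5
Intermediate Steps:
y = -4/509 (y = -16/(2121 - 85) = -16/2036 = (1/2036)*(-16) = -4/509 ≈ -0.0078585)
(17631 + 16407)*(y + n(29)) = (17631 + 16407)*(-4/509 + 29) = 34038*(14757/509) = 502298766/509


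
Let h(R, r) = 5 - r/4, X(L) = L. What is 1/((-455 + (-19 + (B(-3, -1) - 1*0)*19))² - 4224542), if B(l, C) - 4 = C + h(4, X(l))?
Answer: -16/66077311 ≈ -2.4214e-7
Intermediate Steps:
h(R, r) = 5 - r/4
B(l, C) = 9 + C - l/4 (B(l, C) = 4 + (C + (5 - l/4)) = 4 + (5 + C - l/4) = 9 + C - l/4)
1/((-455 + (-19 + (B(-3, -1) - 1*0)*19))² - 4224542) = 1/((-455 + (-19 + ((9 - 1 - ¼*(-3)) - 1*0)*19))² - 4224542) = 1/((-455 + (-19 + ((9 - 1 + ¾) + 0)*19))² - 4224542) = 1/((-455 + (-19 + (35/4 + 0)*19))² - 4224542) = 1/((-455 + (-19 + (35/4)*19))² - 4224542) = 1/((-455 + (-19 + 665/4))² - 4224542) = 1/((-455 + 589/4)² - 4224542) = 1/((-1231/4)² - 4224542) = 1/(1515361/16 - 4224542) = 1/(-66077311/16) = -16/66077311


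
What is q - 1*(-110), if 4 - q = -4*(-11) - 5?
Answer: 75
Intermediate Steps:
q = -35 (q = 4 - (-4*(-11) - 5) = 4 - (44 - 5) = 4 - 1*39 = 4 - 39 = -35)
q - 1*(-110) = -35 - 1*(-110) = -35 + 110 = 75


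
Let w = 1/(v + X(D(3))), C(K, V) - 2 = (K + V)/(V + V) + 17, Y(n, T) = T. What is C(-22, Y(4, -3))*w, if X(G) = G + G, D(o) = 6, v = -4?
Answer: 139/48 ≈ 2.8958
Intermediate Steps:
X(G) = 2*G
C(K, V) = 19 + (K + V)/(2*V) (C(K, V) = 2 + ((K + V)/(V + V) + 17) = 2 + ((K + V)/((2*V)) + 17) = 2 + ((K + V)*(1/(2*V)) + 17) = 2 + ((K + V)/(2*V) + 17) = 2 + (17 + (K + V)/(2*V)) = 19 + (K + V)/(2*V))
w = ⅛ (w = 1/(-4 + 2*6) = 1/(-4 + 12) = 1/8 = ⅛ ≈ 0.12500)
C(-22, Y(4, -3))*w = ((½)*(-22 + 39*(-3))/(-3))*(⅛) = ((½)*(-⅓)*(-22 - 117))*(⅛) = ((½)*(-⅓)*(-139))*(⅛) = (139/6)*(⅛) = 139/48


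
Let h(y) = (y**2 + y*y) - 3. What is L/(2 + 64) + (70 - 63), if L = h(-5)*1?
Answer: 509/66 ≈ 7.7121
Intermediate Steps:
h(y) = -3 + 2*y**2 (h(y) = (y**2 + y**2) - 3 = 2*y**2 - 3 = -3 + 2*y**2)
L = 47 (L = (-3 + 2*(-5)**2)*1 = (-3 + 2*25)*1 = (-3 + 50)*1 = 47*1 = 47)
L/(2 + 64) + (70 - 63) = 47/(2 + 64) + (70 - 63) = 47/66 + 7 = 509/66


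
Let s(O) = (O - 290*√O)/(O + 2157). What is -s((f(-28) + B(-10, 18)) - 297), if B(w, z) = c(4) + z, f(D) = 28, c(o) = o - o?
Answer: 251/1906 + 145*I*√251/953 ≈ 0.13169 + 2.4105*I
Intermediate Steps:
c(o) = 0
B(w, z) = z (B(w, z) = 0 + z = z)
s(O) = (O - 290*√O)/(2157 + O)
-s((f(-28) + B(-10, 18)) - 297) = -(((28 + 18) - 297) - 290*√((28 + 18) - 297))/(2157 + ((28 + 18) - 297)) = -((46 - 297) - 290*√(46 - 297))/(2157 + (46 - 297)) = -(-251 - 290*I*√251)/(2157 - 251) = -(-251 - 290*I*√251)/1906 = -(-251/1906 - 145*I*√251/953) = 251/1906 + 145*I*√251/953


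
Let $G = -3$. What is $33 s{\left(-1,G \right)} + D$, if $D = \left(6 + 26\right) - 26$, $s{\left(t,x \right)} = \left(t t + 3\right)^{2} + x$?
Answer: $435$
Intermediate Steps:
$s{\left(t,x \right)} = x + \left(3 + t^{2}\right)^{2}$ ($s{\left(t,x \right)} = \left(t^{2} + 3\right)^{2} + x = \left(3 + t^{2}\right)^{2} + x = x + \left(3 + t^{2}\right)^{2}$)
$D = 6$ ($D = 32 - 26 = 6$)
$33 s{\left(-1,G \right)} + D = 33 \left(-3 + \left(3 + \left(-1\right)^{2}\right)^{2}\right) + 6 = 33 \left(-3 + \left(3 + 1\right)^{2}\right) + 6 = 33 \left(-3 + 4^{2}\right) + 6 = 33 \left(-3 + 16\right) + 6 = 33 \cdot 13 + 6 = 429 + 6 = 435$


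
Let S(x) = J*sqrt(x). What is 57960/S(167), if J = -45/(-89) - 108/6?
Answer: -573160*sqrt(167)/28891 ≈ -256.37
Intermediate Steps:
J = -1557/89 (J = -45*(-1/89) - 108*1/6 = 45/89 - 18 = -1557/89 ≈ -17.494)
S(x) = -1557*sqrt(x)/89
57960/S(167) = 57960/((-1557*sqrt(167)/89)) = 57960*(-89*sqrt(167)/260019) = -573160*sqrt(167)/28891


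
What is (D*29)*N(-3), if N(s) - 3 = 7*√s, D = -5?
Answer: -435 - 1015*I*√3 ≈ -435.0 - 1758.0*I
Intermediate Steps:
N(s) = 3 + 7*√s
(D*29)*N(-3) = (-5*29)*(3 + 7*√(-3)) = -145*(3 + 7*(I*√3)) = -145*(3 + 7*I*√3) = -435 - 1015*I*√3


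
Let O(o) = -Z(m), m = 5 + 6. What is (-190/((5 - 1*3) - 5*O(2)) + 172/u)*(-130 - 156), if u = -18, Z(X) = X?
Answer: 33176/9 ≈ 3686.2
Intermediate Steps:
m = 11
O(o) = -11 (O(o) = -1*11 = -11)
(-190/((5 - 1*3) - 5*O(2)) + 172/u)*(-130 - 156) = (-190/((5 - 1*3) - 5*(-11)) + 172/(-18))*(-130 - 156) = (-190/((5 - 3) + 55) + 172*(-1/18))*(-286) = (-190/(2 + 55) - 86/9)*(-286) = (-190/57 - 86/9)*(-286) = (-190*1/57 - 86/9)*(-286) = (-10/3 - 86/9)*(-286) = -116/9*(-286) = 33176/9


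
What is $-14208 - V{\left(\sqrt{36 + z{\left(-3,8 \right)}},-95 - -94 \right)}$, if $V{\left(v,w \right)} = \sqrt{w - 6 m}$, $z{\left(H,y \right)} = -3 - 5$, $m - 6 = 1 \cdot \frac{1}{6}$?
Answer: $-14208 - i \sqrt{38} \approx -14208.0 - 6.1644 i$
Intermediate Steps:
$m = \frac{37}{6}$ ($m = 6 + 1 \cdot \frac{1}{6} = 6 + \frac{1}{6} = \frac{37}{6} \approx 6.1667$)
$z{\left(H,y \right)} = -8$
$V{\left(v,w \right)} = \sqrt{-37 + w}$ ($V{\left(v,w \right)} = \sqrt{w - 37} = \sqrt{-37 + w}$)
$-14208 - V{\left(\sqrt{36 + z{\left(-3,8 \right)}},-95 - -94 \right)} = -14208 - \sqrt{-37 - 1} = -14208 - \sqrt{-38} = -14208 - i \sqrt{38}$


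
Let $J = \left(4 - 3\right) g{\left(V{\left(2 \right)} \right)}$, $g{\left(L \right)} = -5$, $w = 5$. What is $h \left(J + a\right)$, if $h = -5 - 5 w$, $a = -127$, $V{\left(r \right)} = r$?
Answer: $3960$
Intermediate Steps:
$h = -30$ ($h = -5 - 25 = -30$)
$J = -5$ ($J = \left(4 - 3\right) \left(-5\right) = 1 \left(-5\right) = -5$)
$h \left(J + a\right) = - 30 \left(-5 - 127\right) = \left(-30\right) \left(-132\right) = 3960$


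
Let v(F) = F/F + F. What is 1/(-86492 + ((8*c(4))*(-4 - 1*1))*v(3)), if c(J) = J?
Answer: -1/87132 ≈ -1.1477e-5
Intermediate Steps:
v(F) = 1 + F
1/(-86492 + ((8*c(4))*(-4 - 1*1))*v(3)) = 1/(-86492 + ((8*4)*(-4 - 1*1))*(1 + 3)) = 1/(-86492 + (32*(-4 - 1))*4) = 1/(-86492 + (32*(-5))*4) = 1/(-86492 - 160*4) = 1/(-86492 - 640) = 1/(-87132) = -1/87132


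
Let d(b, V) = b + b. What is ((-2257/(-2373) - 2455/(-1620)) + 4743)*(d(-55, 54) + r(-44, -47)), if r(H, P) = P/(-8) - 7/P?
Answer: -6792405227165/13766112 ≈ -4.9342e+5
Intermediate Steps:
d(b, V) = 2*b
r(H, P) = -7/P - P/8 (r(H, P) = P*(-1/8) - 7/P = -P/8 - 7/P = -7/P - P/8)
((-2257/(-2373) - 2455/(-1620)) + 4743)*(d(-55, 54) + r(-44, -47)) = ((-2257/(-2373) - 2455/(-1620)) + 4743)*(2*(-55) + (-7/(-47) - 1/8*(-47))) = ((-2257*(-1/2373) - 2455*(-1/1620)) + 4743)*(-110 + (-7*(-1/47) + 47/8)) = ((2257/2373 + 491/324) + 4743)*(-110 + (7/47 + 47/8)) = (632137/256284 + 4743)*(-110 + 2265/376) = (1216187149/256284)*(-39095/376) = -6792405227165/13766112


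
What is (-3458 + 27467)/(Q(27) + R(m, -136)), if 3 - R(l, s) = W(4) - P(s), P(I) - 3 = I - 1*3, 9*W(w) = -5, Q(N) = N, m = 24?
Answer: -216081/949 ≈ -227.69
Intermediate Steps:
W(w) = -5/9 (W(w) = (⅑)*(-5) = -5/9)
P(I) = I (P(I) = 3 + (I - 1*3) = 3 + (I - 3) = 3 + (-3 + I) = I)
R(l, s) = 32/9 + s (R(l, s) = 3 - (-5/9 - s) = 3 + (5/9 + s) = 32/9 + s)
(-3458 + 27467)/(Q(27) + R(m, -136)) = (-3458 + 27467)/(27 + (32/9 - 136)) = 24009/(27 - 1192/9) = 24009/(-949/9) = 24009*(-9/949) = -216081/949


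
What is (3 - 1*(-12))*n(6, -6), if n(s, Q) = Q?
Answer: -90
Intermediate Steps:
(3 - 1*(-12))*n(6, -6) = (3 - 1*(-12))*(-6) = (3 + 12)*(-6) = 15*(-6) = -90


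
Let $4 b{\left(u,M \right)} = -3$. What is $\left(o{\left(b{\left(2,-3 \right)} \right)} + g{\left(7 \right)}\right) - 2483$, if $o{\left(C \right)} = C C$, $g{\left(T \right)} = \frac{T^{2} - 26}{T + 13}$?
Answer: $- \frac{198503}{80} \approx -2481.3$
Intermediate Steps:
$b{\left(u,M \right)} = - \frac{3}{4}$ ($b{\left(u,M \right)} = \frac{1}{4} \left(-3\right) = - \frac{3}{4}$)
$g{\left(T \right)} = \frac{-26 + T^{2}}{13 + T}$
$o{\left(C \right)} = C^{2}$
$\left(o{\left(b{\left(2,-3 \right)} \right)} + g{\left(7 \right)}\right) - 2483 = \left(\left(- \frac{3}{4}\right)^{2} + \frac{-26 + 7^{2}}{13 + 7}\right) - 2483 = \left(\frac{9}{16} + \frac{-26 + 49}{20}\right) - 2483 = \left(\frac{9}{16} + \frac{1}{20} \cdot 23\right) - 2483 = \left(\frac{9}{16} + \frac{23}{20}\right) - 2483 = \frac{137}{80} - 2483 = - \frac{198503}{80}$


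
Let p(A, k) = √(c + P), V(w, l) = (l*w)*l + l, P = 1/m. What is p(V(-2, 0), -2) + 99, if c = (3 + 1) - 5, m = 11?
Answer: 99 + I*√110/11 ≈ 99.0 + 0.95346*I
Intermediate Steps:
P = 1/11 ≈ 0.090909
c = -1 (c = 4 - 5 = -1)
V(w, l) = l + w*l² (V(w, l) = w*l² + l = l + w*l²)
p(A, k) = I*√110/11 (p(A, k) = √(-1 + 1/11) = √(-10/11) = I*√110/11)
p(V(-2, 0), -2) + 99 = I*√110/11 + 99 = 99 + I*√110/11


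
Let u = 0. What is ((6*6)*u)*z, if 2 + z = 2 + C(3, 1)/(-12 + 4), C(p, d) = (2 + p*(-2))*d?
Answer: 0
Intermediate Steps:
C(p, d) = d*(2 - 2*p) (C(p, d) = (2 - 2*p)*d = d*(2 - 2*p))
z = 1/2 (z = -2 + (2 + (2*1*(1 - 1*3))/(-12 + 4)) = -2 + (2 + (2*1*(1 - 3))/(-8)) = -2 + (2 - (-2)/4) = -2 + (2 - 1/8*(-4)) = -2 + (2 + 1/2) = -2 + 5/2 = 1/2 ≈ 0.50000)
((6*6)*u)*z = ((6*6)*0)*(1/2) = (36*0)*(1/2) = 0*(1/2) = 0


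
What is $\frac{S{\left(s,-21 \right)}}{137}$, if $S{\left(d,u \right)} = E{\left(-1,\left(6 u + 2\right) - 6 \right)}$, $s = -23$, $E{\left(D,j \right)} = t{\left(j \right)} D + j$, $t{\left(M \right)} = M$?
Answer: $0$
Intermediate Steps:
$E{\left(D,j \right)} = j + D j$ ($E{\left(D,j \right)} = j D + j = D j + j = j + D j$)
$S{\left(d,u \right)} = 0$ ($S{\left(d,u \right)} = \left(\left(6 u + 2\right) - 6\right) \left(1 - 1\right) = \left(\left(2 + 6 u\right) - 6\right) 0 = \left(-4 + 6 u\right) 0 = 0$)
$\frac{S{\left(s,-21 \right)}}{137} = \frac{0}{137} = 0 \cdot \frac{1}{137} = 0$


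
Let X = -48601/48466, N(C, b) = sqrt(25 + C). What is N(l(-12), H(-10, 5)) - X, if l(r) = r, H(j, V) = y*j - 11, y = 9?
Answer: 48601/48466 + sqrt(13) ≈ 4.6083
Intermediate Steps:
H(j, V) = -11 + 9*j (H(j, V) = 9*j - 11 = -11 + 9*j)
X = -48601/48466 (X = -48601*1/48466 = -48601/48466 ≈ -1.0028)
N(l(-12), H(-10, 5)) - X = sqrt(25 - 12) - 1*(-48601/48466) = sqrt(13) + 48601/48466 = 48601/48466 + sqrt(13)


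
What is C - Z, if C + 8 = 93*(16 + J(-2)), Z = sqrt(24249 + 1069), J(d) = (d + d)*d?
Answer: 2224 - sqrt(25318) ≈ 2064.9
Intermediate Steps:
J(d) = 2*d**2 (J(d) = (2*d)*d = 2*d**2)
Z = sqrt(25318) ≈ 159.12
C = 2224 (C = -8 + 93*(16 + 2*(-2)**2) = -8 + 93*(16 + 2*4) = -8 + 93*(16 + 8) = -8 + 93*24 = -8 + 2232 = 2224)
C - Z = 2224 - sqrt(25318)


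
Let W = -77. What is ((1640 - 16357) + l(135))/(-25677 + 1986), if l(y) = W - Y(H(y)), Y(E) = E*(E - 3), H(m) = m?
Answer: 32614/23691 ≈ 1.3766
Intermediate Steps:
Y(E) = E*(-3 + E)
l(y) = -77 - y*(-3 + y)
((1640 - 16357) + l(135))/(-25677 + 1986) = ((1640 - 16357) + (-77 - 1*135*(-3 + 135)))/(-25677 + 1986) = (-14717 + (-77 - 1*135*132))/(-23691) = (-14717 + (-77 - 17820))*(-1/23691) = (-14717 - 17897)*(-1/23691) = -32614*(-1/23691) = 32614/23691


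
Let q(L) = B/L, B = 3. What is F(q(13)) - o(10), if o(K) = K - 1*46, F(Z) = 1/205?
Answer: 7381/205 ≈ 36.005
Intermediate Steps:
q(L) = 3/L
F(Z) = 1/205
o(K) = -46 + K (o(K) = K - 46 = -46 + K)
F(q(13)) - o(10) = 1/205 - (-46 + 10) = 1/205 - 1*(-36) = 1/205 + 36 = 7381/205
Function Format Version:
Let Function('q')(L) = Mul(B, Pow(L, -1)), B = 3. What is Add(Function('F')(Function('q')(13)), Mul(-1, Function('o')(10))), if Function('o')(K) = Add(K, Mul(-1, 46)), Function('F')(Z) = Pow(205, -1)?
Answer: Rational(7381, 205) ≈ 36.005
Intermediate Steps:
Function('q')(L) = Mul(3, Pow(L, -1))
Function('F')(Z) = Rational(1, 205)
Function('o')(K) = Add(-46, K) (Function('o')(K) = Add(K, -46) = Add(-46, K))
Add(Function('F')(Function('q')(13)), Mul(-1, Function('o')(10))) = Add(Rational(1, 205), Mul(-1, Add(-46, 10))) = Add(Rational(1, 205), Mul(-1, -36)) = Add(Rational(1, 205), 36) = Rational(7381, 205)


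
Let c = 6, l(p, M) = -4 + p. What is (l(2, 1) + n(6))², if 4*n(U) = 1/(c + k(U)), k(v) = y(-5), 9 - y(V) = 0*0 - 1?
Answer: 16129/4096 ≈ 3.9377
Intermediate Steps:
y(V) = 10 (y(V) = 9 - (0*0 - 1) = 9 - (0 - 1) = 9 - 1*(-1) = 9 + 1 = 10)
k(v) = 10
n(U) = 1/64 (n(U) = 1/(4*(6 + 10)) = (¼)/16 = (¼)*(1/16) = 1/64)
(l(2, 1) + n(6))² = ((-4 + 2) + 1/64)² = (-2 + 1/64)² = (-127/64)² = 16129/4096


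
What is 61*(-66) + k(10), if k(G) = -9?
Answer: -4035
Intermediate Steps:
61*(-66) + k(10) = 61*(-66) - 9 = -4026 - 9 = -4035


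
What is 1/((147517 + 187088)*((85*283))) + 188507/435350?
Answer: 60691135209431/140163949910850 ≈ 0.43300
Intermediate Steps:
1/((147517 + 187088)*((85*283))) + 188507/435350 = 1/(334605*24055) + 188507*(1/435350) = (1/334605)*(1/24055) + 188507/435350 = 1/8048923275 + 188507/435350 = 60691135209431/140163949910850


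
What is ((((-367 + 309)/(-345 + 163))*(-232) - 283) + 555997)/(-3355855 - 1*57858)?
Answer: -50563246/310647883 ≈ -0.16277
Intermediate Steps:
((((-367 + 309)/(-345 + 163))*(-232) - 283) + 555997)/(-3355855 - 1*57858) = ((-58/(-182)*(-232) - 283) + 555997)/(-3355855 - 57858) = ((-58*(-1/182)*(-232) - 283) + 555997)/(-3413713) = (((29/91)*(-232) - 283) + 555997)*(-1/3413713) = ((-6728/91 - 283) + 555997)*(-1/3413713) = (-32481/91 + 555997)*(-1/3413713) = (50563246/91)*(-1/3413713) = -50563246/310647883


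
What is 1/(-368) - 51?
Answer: -18769/368 ≈ -51.003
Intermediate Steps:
1/(-368) - 51 = -1/368 - 51 = -18769/368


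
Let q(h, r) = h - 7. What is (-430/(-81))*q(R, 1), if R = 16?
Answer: 430/9 ≈ 47.778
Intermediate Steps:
q(h, r) = -7 + h
(-430/(-81))*q(R, 1) = (-430/(-81))*(-7 + 16) = -430*(-1/81)*9 = (430/81)*9 = 430/9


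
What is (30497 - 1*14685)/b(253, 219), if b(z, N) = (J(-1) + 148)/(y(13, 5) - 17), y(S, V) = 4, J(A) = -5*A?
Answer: -205556/153 ≈ -1343.5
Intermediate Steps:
b(z, N) = -153/13 (b(z, N) = (-5*(-1) + 148)/(4 - 17) = (5 + 148)/(-13) = 153*(-1/13) = -153/13)
(30497 - 1*14685)/b(253, 219) = (30497 - 1*14685)/(-153/13) = (30497 - 14685)*(-13/153) = 15812*(-13/153) = -205556/153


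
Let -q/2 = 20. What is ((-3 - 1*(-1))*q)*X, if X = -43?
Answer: -3440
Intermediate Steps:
q = -40 (q = -2*20 = -40)
((-3 - 1*(-1))*q)*X = ((-3 - 1*(-1))*(-40))*(-43) = ((-3 + 1)*(-40))*(-43) = -2*(-40)*(-43) = 80*(-43) = -3440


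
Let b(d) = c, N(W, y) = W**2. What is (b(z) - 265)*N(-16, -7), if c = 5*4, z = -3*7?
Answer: -62720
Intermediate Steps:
z = -21
c = 20
b(d) = 20
(b(z) - 265)*N(-16, -7) = (20 - 265)*(-16)**2 = -245*256 = -62720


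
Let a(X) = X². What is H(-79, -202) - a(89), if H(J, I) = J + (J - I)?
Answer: -7877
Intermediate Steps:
H(J, I) = -I + 2*J
H(-79, -202) - a(89) = (-1*(-202) + 2*(-79)) - 1*89² = (202 - 158) - 1*7921 = 44 - 7921 = -7877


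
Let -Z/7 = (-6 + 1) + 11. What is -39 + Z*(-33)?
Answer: 1347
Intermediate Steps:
Z = -42 (Z = -7*((-6 + 1) + 11) = -7*(-5 + 11) = -7*6 = -42)
-39 + Z*(-33) = -39 - 42*(-33) = -39 + 1386 = 1347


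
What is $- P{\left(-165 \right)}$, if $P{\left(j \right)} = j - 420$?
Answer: $585$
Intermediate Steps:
$P{\left(j \right)} = -420 + j$ ($P{\left(j \right)} = j - 420 = -420 + j$)
$- P{\left(-165 \right)} = - (-420 - 165) = \left(-1\right) \left(-585\right) = 585$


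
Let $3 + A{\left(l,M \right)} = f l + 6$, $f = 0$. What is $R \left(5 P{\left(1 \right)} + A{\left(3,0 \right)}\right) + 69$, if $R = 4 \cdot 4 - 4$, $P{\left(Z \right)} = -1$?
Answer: $45$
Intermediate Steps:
$A{\left(l,M \right)} = 3$ ($A{\left(l,M \right)} = -3 + \left(0 l + 6\right) = -3 + \left(0 + 6\right) = -3 + 6 = 3$)
$R = 12$ ($R = 16 - 4 = 12$)
$R \left(5 P{\left(1 \right)} + A{\left(3,0 \right)}\right) + 69 = 12 \left(5 \left(-1\right) + 3\right) + 69 = 12 \left(-5 + 3\right) + 69 = 12 \left(-2\right) + 69 = -24 + 69 = 45$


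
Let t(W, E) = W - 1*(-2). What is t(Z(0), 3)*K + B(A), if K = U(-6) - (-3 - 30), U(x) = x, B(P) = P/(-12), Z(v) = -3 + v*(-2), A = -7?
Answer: -317/12 ≈ -26.417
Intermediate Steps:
Z(v) = -3 - 2*v
t(W, E) = 2 + W (t(W, E) = W + 2 = 2 + W)
B(P) = -P/12 (B(P) = P*(-1/12) = -P/12)
K = 27 (K = -6 - (-3 - 30) = -6 - 1*(-33) = -6 + 33 = 27)
t(Z(0), 3)*K + B(A) = (2 + (-3 - 2*0))*27 - 1/12*(-7) = (2 + (-3 + 0))*27 + 7/12 = (2 - 3)*27 + 7/12 = -1*27 + 7/12 = -27 + 7/12 = -317/12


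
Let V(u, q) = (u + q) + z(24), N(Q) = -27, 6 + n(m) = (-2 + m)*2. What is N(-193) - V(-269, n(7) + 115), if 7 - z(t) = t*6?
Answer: 260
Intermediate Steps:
n(m) = -10 + 2*m (n(m) = -6 + (-2 + m)*2 = -6 + (-4 + 2*m) = -10 + 2*m)
z(t) = 7 - 6*t (z(t) = 7 - t*6 = 7 - 6*t)
V(u, q) = -137 + q + u (V(u, q) = (u + q) + (7 - 6*24) = (q + u) + (7 - 144) = (q + u) - 137 = -137 + q + u)
N(-193) - V(-269, n(7) + 115) = -27 - (-137 + ((-10 + 2*7) + 115) - 269) = -27 - (-137 + ((-10 + 14) + 115) - 269) = -27 - (-137 + (4 + 115) - 269) = -27 - (-137 + 119 - 269) = -27 - 1*(-287) = -27 + 287 = 260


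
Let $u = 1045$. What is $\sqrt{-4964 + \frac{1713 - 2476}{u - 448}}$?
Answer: $\frac{i \sqrt{1769669787}}{597} \approx 70.465 i$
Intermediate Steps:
$\sqrt{-4964 + \frac{1713 - 2476}{u - 448}} = \sqrt{-4964 + \frac{1713 - 2476}{1045 - 448}} = \sqrt{-4964 - \frac{763}{1045 + \left(-490 + 42\right)}} = \sqrt{-4964 - \frac{763}{1045 - 448}} = \sqrt{-4964 - \frac{763}{597}} = \sqrt{- \frac{2964271}{597}} = \frac{i \sqrt{1769669787}}{597}$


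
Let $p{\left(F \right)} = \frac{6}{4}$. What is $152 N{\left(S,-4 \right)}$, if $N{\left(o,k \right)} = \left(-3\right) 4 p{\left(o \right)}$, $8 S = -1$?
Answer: $-2736$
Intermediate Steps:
$S = - \frac{1}{8}$ ($S = \frac{1}{8} \left(-1\right) = - \frac{1}{8} \approx -0.125$)
$p{\left(F \right)} = \frac{3}{2}$ ($p{\left(F \right)} = 6 \cdot \frac{1}{4} = \frac{3}{2}$)
$N{\left(o,k \right)} = -18$ ($N{\left(o,k \right)} = \left(-3\right) 4 \cdot \frac{3}{2} = \left(-12\right) \frac{3}{2} = -18$)
$152 N{\left(S,-4 \right)} = 152 \left(-18\right) = -2736$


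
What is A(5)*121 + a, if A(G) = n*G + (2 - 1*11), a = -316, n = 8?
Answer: 3435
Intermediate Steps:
A(G) = -9 + 8*G (A(G) = 8*G + (2 - 1*11) = 8*G + (2 - 11) = 8*G - 9 = -9 + 8*G)
A(5)*121 + a = (-9 + 8*5)*121 - 316 = (-9 + 40)*121 - 316 = 31*121 - 316 = 3751 - 316 = 3435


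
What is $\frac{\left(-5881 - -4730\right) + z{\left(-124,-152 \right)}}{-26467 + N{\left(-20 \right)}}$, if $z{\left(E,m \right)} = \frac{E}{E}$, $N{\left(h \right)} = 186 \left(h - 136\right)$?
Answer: $\frac{1150}{55483} \approx 0.020727$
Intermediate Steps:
$N{\left(h \right)} = -25296 + 186 h$ ($N{\left(h \right)} = 186 \left(-136 + h\right) = -25296 + 186 h$)
$z{\left(E,m \right)} = 1$
$\frac{\left(-5881 - -4730\right) + z{\left(-124,-152 \right)}}{-26467 + N{\left(-20 \right)}} = \frac{\left(-5881 - -4730\right) + 1}{-26467 + \left(-25296 + 186 \left(-20\right)\right)} = \frac{\left(-5881 + 4730\right) + 1}{-26467 - 29016} = \frac{-1151 + 1}{-26467 - 29016} = - \frac{1150}{-55483} = \left(-1150\right) \left(- \frac{1}{55483}\right) = \frac{1150}{55483}$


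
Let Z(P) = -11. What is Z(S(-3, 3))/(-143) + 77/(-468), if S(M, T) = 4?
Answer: -41/468 ≈ -0.087607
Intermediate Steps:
Z(S(-3, 3))/(-143) + 77/(-468) = -11/(-143) + 77/(-468) = -11*(-1/143) + 77*(-1/468) = 1/13 - 77/468 = -41/468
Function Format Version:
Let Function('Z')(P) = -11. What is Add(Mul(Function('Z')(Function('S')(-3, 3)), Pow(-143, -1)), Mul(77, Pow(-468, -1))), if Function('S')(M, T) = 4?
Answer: Rational(-41, 468) ≈ -0.087607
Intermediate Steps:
Add(Mul(Function('Z')(Function('S')(-3, 3)), Pow(-143, -1)), Mul(77, Pow(-468, -1))) = Add(Mul(-11, Pow(-143, -1)), Mul(77, Pow(-468, -1))) = Add(Mul(-11, Rational(-1, 143)), Mul(77, Rational(-1, 468))) = Add(Rational(1, 13), Rational(-77, 468)) = Rational(-41, 468)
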